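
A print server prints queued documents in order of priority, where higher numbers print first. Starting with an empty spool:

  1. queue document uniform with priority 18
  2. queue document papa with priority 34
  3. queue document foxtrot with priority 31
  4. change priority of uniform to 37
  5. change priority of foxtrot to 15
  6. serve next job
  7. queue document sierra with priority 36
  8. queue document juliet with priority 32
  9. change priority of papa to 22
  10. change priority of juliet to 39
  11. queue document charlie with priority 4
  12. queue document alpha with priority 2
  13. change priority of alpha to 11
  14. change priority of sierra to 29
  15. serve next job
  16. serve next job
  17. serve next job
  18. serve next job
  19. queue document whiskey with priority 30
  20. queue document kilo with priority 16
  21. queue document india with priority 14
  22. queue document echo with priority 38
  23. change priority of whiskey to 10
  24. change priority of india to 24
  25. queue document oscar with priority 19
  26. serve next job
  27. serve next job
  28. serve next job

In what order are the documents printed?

uniform, juliet, sierra, papa, foxtrot, echo, india, oscar

add uniform (priority 18) → {uniform:18}
add papa (priority 34) → {papa:34, uniform:18}
add foxtrot (priority 31) → {papa:34, foxtrot:31, uniform:18}
update uniform to priority 37 → {uniform:37, papa:34, foxtrot:31}
update foxtrot to priority 15 → {uniform:37, papa:34, foxtrot:15}
serve next job → uniform; now {papa:34, foxtrot:15}
add sierra (priority 36) → {sierra:36, papa:34, foxtrot:15}
add juliet (priority 32) → {sierra:36, papa:34, juliet:32, foxtrot:15}
update papa to priority 22 → {sierra:36, juliet:32, papa:22, foxtrot:15}
update juliet to priority 39 → {juliet:39, sierra:36, papa:22, foxtrot:15}
add charlie (priority 4) → {juliet:39, sierra:36, papa:22, foxtrot:15, charlie:4}
add alpha (priority 2) → {juliet:39, sierra:36, papa:22, foxtrot:15, charlie:4, alpha:2}
update alpha to priority 11 → {juliet:39, sierra:36, papa:22, foxtrot:15, alpha:11, charlie:4}
update sierra to priority 29 → {juliet:39, sierra:29, papa:22, foxtrot:15, alpha:11, charlie:4}
serve next job → juliet; now {sierra:29, papa:22, foxtrot:15, alpha:11, charlie:4}
serve next job → sierra; now {papa:22, foxtrot:15, alpha:11, charlie:4}
serve next job → papa; now {foxtrot:15, alpha:11, charlie:4}
serve next job → foxtrot; now {alpha:11, charlie:4}
add whiskey (priority 30) → {whiskey:30, alpha:11, charlie:4}
add kilo (priority 16) → {whiskey:30, kilo:16, alpha:11, charlie:4}
add india (priority 14) → {whiskey:30, kilo:16, india:14, alpha:11, charlie:4}
add echo (priority 38) → {echo:38, whiskey:30, kilo:16, india:14, alpha:11, charlie:4}
update whiskey to priority 10 → {echo:38, kilo:16, india:14, alpha:11, whiskey:10, charlie:4}
update india to priority 24 → {echo:38, india:24, kilo:16, alpha:11, whiskey:10, charlie:4}
add oscar (priority 19) → {echo:38, india:24, oscar:19, kilo:16, alpha:11, whiskey:10, charlie:4}
serve next job → echo; now {india:24, oscar:19, kilo:16, alpha:11, whiskey:10, charlie:4}
serve next job → india; now {oscar:19, kilo:16, alpha:11, whiskey:10, charlie:4}
serve next job → oscar; now {kilo:16, alpha:11, whiskey:10, charlie:4}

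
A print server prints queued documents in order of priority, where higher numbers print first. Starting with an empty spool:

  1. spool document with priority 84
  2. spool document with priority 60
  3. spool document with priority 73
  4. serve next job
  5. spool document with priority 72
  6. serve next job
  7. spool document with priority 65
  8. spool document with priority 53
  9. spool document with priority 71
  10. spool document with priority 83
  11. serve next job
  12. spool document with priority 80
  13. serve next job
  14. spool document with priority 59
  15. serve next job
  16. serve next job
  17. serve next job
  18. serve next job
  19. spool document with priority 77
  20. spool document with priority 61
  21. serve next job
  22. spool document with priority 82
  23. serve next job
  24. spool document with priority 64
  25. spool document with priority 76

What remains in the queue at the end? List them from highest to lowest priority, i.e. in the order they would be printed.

76, 64, 61, 59, 53

insert 84 → {84}
insert 60 → {84, 60}
insert 73 → {84, 73, 60}
serve next job → 84; now {73, 60}
insert 72 → {73, 72, 60}
serve next job → 73; now {72, 60}
insert 65 → {72, 65, 60}
insert 53 → {72, 65, 60, 53}
insert 71 → {72, 71, 65, 60, 53}
insert 83 → {83, 72, 71, 65, 60, 53}
serve next job → 83; now {72, 71, 65, 60, 53}
insert 80 → {80, 72, 71, 65, 60, 53}
serve next job → 80; now {72, 71, 65, 60, 53}
insert 59 → {72, 71, 65, 60, 59, 53}
serve next job → 72; now {71, 65, 60, 59, 53}
serve next job → 71; now {65, 60, 59, 53}
serve next job → 65; now {60, 59, 53}
serve next job → 60; now {59, 53}
insert 77 → {77, 59, 53}
insert 61 → {77, 61, 59, 53}
serve next job → 77; now {61, 59, 53}
insert 82 → {82, 61, 59, 53}
serve next job → 82; now {61, 59, 53}
insert 64 → {64, 61, 59, 53}
insert 76 → {76, 64, 61, 59, 53}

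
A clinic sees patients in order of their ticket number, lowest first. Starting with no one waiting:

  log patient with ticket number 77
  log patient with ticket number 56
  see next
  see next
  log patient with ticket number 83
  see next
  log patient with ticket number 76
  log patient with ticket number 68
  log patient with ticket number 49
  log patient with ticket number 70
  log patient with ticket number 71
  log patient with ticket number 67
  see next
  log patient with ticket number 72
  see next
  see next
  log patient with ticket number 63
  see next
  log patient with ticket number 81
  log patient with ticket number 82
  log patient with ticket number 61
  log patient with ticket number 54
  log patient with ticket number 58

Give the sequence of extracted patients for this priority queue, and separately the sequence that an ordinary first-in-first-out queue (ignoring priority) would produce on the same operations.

insert 77 → {77}
insert 56 → {56, 77}
see next → 56; now {77}
see next → 77; now {}
insert 83 → {83}
see next → 83; now {}
insert 76 → {76}
insert 68 → {68, 76}
insert 49 → {49, 68, 76}
insert 70 → {49, 68, 70, 76}
insert 71 → {49, 68, 70, 71, 76}
insert 67 → {49, 67, 68, 70, 71, 76}
see next → 49; now {67, 68, 70, 71, 76}
insert 72 → {67, 68, 70, 71, 72, 76}
see next → 67; now {68, 70, 71, 72, 76}
see next → 68; now {70, 71, 72, 76}
insert 63 → {63, 70, 71, 72, 76}
see next → 63; now {70, 71, 72, 76}
insert 81 → {70, 71, 72, 76, 81}
insert 82 → {70, 71, 72, 76, 81, 82}
insert 61 → {61, 70, 71, 72, 76, 81, 82}
insert 54 → {54, 61, 70, 71, 72, 76, 81, 82}
insert 58 → {54, 58, 61, 70, 71, 72, 76, 81, 82}

priority queue: [56, 77, 83, 49, 67, 68, 63]; FIFO queue: 77 → 56 → 83 → 76 → 68 → 49 → 70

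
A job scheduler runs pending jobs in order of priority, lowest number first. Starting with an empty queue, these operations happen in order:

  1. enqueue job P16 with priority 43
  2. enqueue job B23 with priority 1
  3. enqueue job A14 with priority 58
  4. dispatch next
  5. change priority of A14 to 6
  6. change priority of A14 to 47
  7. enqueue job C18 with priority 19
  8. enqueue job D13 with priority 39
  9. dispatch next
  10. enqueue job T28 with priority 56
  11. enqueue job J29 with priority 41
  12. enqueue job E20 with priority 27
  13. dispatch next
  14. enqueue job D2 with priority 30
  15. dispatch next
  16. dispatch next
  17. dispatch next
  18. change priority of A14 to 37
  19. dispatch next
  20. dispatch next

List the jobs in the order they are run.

add P16 (priority 43) → {P16:43}
add B23 (priority 1) → {B23:1, P16:43}
add A14 (priority 58) → {B23:1, P16:43, A14:58}
dispatch next → B23; now {P16:43, A14:58}
update A14 to priority 6 → {A14:6, P16:43}
update A14 to priority 47 → {P16:43, A14:47}
add C18 (priority 19) → {C18:19, P16:43, A14:47}
add D13 (priority 39) → {C18:19, D13:39, P16:43, A14:47}
dispatch next → C18; now {D13:39, P16:43, A14:47}
add T28 (priority 56) → {D13:39, P16:43, A14:47, T28:56}
add J29 (priority 41) → {D13:39, J29:41, P16:43, A14:47, T28:56}
add E20 (priority 27) → {E20:27, D13:39, J29:41, P16:43, A14:47, T28:56}
dispatch next → E20; now {D13:39, J29:41, P16:43, A14:47, T28:56}
add D2 (priority 30) → {D2:30, D13:39, J29:41, P16:43, A14:47, T28:56}
dispatch next → D2; now {D13:39, J29:41, P16:43, A14:47, T28:56}
dispatch next → D13; now {J29:41, P16:43, A14:47, T28:56}
dispatch next → J29; now {P16:43, A14:47, T28:56}
update A14 to priority 37 → {A14:37, P16:43, T28:56}
dispatch next → A14; now {P16:43, T28:56}
dispatch next → P16; now {T28:56}

[B23, C18, E20, D2, D13, J29, A14, P16]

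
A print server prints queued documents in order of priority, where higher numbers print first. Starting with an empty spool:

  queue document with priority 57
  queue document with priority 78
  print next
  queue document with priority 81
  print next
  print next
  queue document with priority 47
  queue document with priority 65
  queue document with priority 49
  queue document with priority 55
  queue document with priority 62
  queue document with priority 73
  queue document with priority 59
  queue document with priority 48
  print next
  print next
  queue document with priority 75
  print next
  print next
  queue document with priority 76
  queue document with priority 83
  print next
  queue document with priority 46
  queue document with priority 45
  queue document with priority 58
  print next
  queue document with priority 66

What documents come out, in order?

[78, 81, 57, 73, 65, 75, 62, 83, 76]

insert 57 → {57}
insert 78 → {78, 57}
print next → 78; now {57}
insert 81 → {81, 57}
print next → 81; now {57}
print next → 57; now {}
insert 47 → {47}
insert 65 → {65, 47}
insert 49 → {65, 49, 47}
insert 55 → {65, 55, 49, 47}
insert 62 → {65, 62, 55, 49, 47}
insert 73 → {73, 65, 62, 55, 49, 47}
insert 59 → {73, 65, 62, 59, 55, 49, 47}
insert 48 → {73, 65, 62, 59, 55, 49, 48, 47}
print next → 73; now {65, 62, 59, 55, 49, 48, 47}
print next → 65; now {62, 59, 55, 49, 48, 47}
insert 75 → {75, 62, 59, 55, 49, 48, 47}
print next → 75; now {62, 59, 55, 49, 48, 47}
print next → 62; now {59, 55, 49, 48, 47}
insert 76 → {76, 59, 55, 49, 48, 47}
insert 83 → {83, 76, 59, 55, 49, 48, 47}
print next → 83; now {76, 59, 55, 49, 48, 47}
insert 46 → {76, 59, 55, 49, 48, 47, 46}
insert 45 → {76, 59, 55, 49, 48, 47, 46, 45}
insert 58 → {76, 59, 58, 55, 49, 48, 47, 46, 45}
print next → 76; now {59, 58, 55, 49, 48, 47, 46, 45}
insert 66 → {66, 59, 58, 55, 49, 48, 47, 46, 45}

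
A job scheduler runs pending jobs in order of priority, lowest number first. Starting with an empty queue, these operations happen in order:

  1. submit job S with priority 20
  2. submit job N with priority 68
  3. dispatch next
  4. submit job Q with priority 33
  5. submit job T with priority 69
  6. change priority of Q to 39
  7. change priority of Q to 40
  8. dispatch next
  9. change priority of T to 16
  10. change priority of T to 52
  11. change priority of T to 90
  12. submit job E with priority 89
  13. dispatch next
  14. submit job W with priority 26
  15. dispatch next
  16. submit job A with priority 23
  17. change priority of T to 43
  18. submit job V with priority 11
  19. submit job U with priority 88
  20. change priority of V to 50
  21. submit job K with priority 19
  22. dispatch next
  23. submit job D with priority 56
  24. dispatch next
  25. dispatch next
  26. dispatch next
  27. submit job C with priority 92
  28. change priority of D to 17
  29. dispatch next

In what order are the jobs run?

add S (priority 20) → {S:20}
add N (priority 68) → {S:20, N:68}
dispatch next → S; now {N:68}
add Q (priority 33) → {Q:33, N:68}
add T (priority 69) → {Q:33, N:68, T:69}
update Q to priority 39 → {Q:39, N:68, T:69}
update Q to priority 40 → {Q:40, N:68, T:69}
dispatch next → Q; now {N:68, T:69}
update T to priority 16 → {T:16, N:68}
update T to priority 52 → {T:52, N:68}
update T to priority 90 → {N:68, T:90}
add E (priority 89) → {N:68, E:89, T:90}
dispatch next → N; now {E:89, T:90}
add W (priority 26) → {W:26, E:89, T:90}
dispatch next → W; now {E:89, T:90}
add A (priority 23) → {A:23, E:89, T:90}
update T to priority 43 → {A:23, T:43, E:89}
add V (priority 11) → {V:11, A:23, T:43, E:89}
add U (priority 88) → {V:11, A:23, T:43, U:88, E:89}
update V to priority 50 → {A:23, T:43, V:50, U:88, E:89}
add K (priority 19) → {K:19, A:23, T:43, V:50, U:88, E:89}
dispatch next → K; now {A:23, T:43, V:50, U:88, E:89}
add D (priority 56) → {A:23, T:43, V:50, D:56, U:88, E:89}
dispatch next → A; now {T:43, V:50, D:56, U:88, E:89}
dispatch next → T; now {V:50, D:56, U:88, E:89}
dispatch next → V; now {D:56, U:88, E:89}
add C (priority 92) → {D:56, U:88, E:89, C:92}
update D to priority 17 → {D:17, U:88, E:89, C:92}
dispatch next → D; now {U:88, E:89, C:92}

[S, Q, N, W, K, A, T, V, D]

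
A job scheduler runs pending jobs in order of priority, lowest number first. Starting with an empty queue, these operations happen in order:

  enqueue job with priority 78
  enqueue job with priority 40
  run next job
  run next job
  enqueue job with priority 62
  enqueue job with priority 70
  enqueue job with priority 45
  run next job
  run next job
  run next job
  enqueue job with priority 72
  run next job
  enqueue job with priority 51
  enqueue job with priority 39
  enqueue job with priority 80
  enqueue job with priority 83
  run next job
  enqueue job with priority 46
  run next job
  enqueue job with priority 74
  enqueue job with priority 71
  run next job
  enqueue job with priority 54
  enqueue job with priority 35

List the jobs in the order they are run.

insert 78 → {78}
insert 40 → {40, 78}
run next job → 40; now {78}
run next job → 78; now {}
insert 62 → {62}
insert 70 → {62, 70}
insert 45 → {45, 62, 70}
run next job → 45; now {62, 70}
run next job → 62; now {70}
run next job → 70; now {}
insert 72 → {72}
run next job → 72; now {}
insert 51 → {51}
insert 39 → {39, 51}
insert 80 → {39, 51, 80}
insert 83 → {39, 51, 80, 83}
run next job → 39; now {51, 80, 83}
insert 46 → {46, 51, 80, 83}
run next job → 46; now {51, 80, 83}
insert 74 → {51, 74, 80, 83}
insert 71 → {51, 71, 74, 80, 83}
run next job → 51; now {71, 74, 80, 83}
insert 54 → {54, 71, 74, 80, 83}
insert 35 → {35, 54, 71, 74, 80, 83}

[40, 78, 45, 62, 70, 72, 39, 46, 51]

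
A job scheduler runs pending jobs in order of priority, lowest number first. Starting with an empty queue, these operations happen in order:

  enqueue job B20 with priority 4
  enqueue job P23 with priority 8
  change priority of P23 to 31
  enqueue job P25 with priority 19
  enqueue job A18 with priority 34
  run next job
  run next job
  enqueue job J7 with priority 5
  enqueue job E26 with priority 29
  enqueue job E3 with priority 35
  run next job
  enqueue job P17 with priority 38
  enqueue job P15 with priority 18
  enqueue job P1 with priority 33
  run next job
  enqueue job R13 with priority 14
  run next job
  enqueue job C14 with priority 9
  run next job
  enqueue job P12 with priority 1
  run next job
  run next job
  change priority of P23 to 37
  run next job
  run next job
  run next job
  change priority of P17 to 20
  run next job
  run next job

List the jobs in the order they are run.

B20, P25, J7, P15, R13, C14, P12, E26, P1, A18, E3, P17, P23

add B20 (priority 4) → {B20:4}
add P23 (priority 8) → {B20:4, P23:8}
update P23 to priority 31 → {B20:4, P23:31}
add P25 (priority 19) → {B20:4, P25:19, P23:31}
add A18 (priority 34) → {B20:4, P25:19, P23:31, A18:34}
run next job → B20; now {P25:19, P23:31, A18:34}
run next job → P25; now {P23:31, A18:34}
add J7 (priority 5) → {J7:5, P23:31, A18:34}
add E26 (priority 29) → {J7:5, E26:29, P23:31, A18:34}
add E3 (priority 35) → {J7:5, E26:29, P23:31, A18:34, E3:35}
run next job → J7; now {E26:29, P23:31, A18:34, E3:35}
add P17 (priority 38) → {E26:29, P23:31, A18:34, E3:35, P17:38}
add P15 (priority 18) → {P15:18, E26:29, P23:31, A18:34, E3:35, P17:38}
add P1 (priority 33) → {P15:18, E26:29, P23:31, P1:33, A18:34, E3:35, P17:38}
run next job → P15; now {E26:29, P23:31, P1:33, A18:34, E3:35, P17:38}
add R13 (priority 14) → {R13:14, E26:29, P23:31, P1:33, A18:34, E3:35, P17:38}
run next job → R13; now {E26:29, P23:31, P1:33, A18:34, E3:35, P17:38}
add C14 (priority 9) → {C14:9, E26:29, P23:31, P1:33, A18:34, E3:35, P17:38}
run next job → C14; now {E26:29, P23:31, P1:33, A18:34, E3:35, P17:38}
add P12 (priority 1) → {P12:1, E26:29, P23:31, P1:33, A18:34, E3:35, P17:38}
run next job → P12; now {E26:29, P23:31, P1:33, A18:34, E3:35, P17:38}
run next job → E26; now {P23:31, P1:33, A18:34, E3:35, P17:38}
update P23 to priority 37 → {P1:33, A18:34, E3:35, P23:37, P17:38}
run next job → P1; now {A18:34, E3:35, P23:37, P17:38}
run next job → A18; now {E3:35, P23:37, P17:38}
run next job → E3; now {P23:37, P17:38}
update P17 to priority 20 → {P17:20, P23:37}
run next job → P17; now {P23:37}
run next job → P23; now {}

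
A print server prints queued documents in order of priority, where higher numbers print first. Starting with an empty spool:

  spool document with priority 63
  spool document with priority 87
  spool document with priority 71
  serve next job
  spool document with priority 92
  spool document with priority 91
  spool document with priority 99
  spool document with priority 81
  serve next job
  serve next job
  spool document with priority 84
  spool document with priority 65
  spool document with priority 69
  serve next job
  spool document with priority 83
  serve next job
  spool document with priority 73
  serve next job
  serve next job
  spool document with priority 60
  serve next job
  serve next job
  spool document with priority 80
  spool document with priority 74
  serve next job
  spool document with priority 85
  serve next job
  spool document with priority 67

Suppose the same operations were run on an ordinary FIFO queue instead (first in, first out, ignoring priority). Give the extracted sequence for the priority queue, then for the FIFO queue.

priority queue: 87 → 99 → 92 → 91 → 84 → 83 → 81 → 73 → 71 → 80 → 85; FIFO queue: 63 → 87 → 71 → 92 → 91 → 99 → 81 → 84 → 65 → 69 → 83

insert 63 → {63}
insert 87 → {87, 63}
insert 71 → {87, 71, 63}
serve next job → 87; now {71, 63}
insert 92 → {92, 71, 63}
insert 91 → {92, 91, 71, 63}
insert 99 → {99, 92, 91, 71, 63}
insert 81 → {99, 92, 91, 81, 71, 63}
serve next job → 99; now {92, 91, 81, 71, 63}
serve next job → 92; now {91, 81, 71, 63}
insert 84 → {91, 84, 81, 71, 63}
insert 65 → {91, 84, 81, 71, 65, 63}
insert 69 → {91, 84, 81, 71, 69, 65, 63}
serve next job → 91; now {84, 81, 71, 69, 65, 63}
insert 83 → {84, 83, 81, 71, 69, 65, 63}
serve next job → 84; now {83, 81, 71, 69, 65, 63}
insert 73 → {83, 81, 73, 71, 69, 65, 63}
serve next job → 83; now {81, 73, 71, 69, 65, 63}
serve next job → 81; now {73, 71, 69, 65, 63}
insert 60 → {73, 71, 69, 65, 63, 60}
serve next job → 73; now {71, 69, 65, 63, 60}
serve next job → 71; now {69, 65, 63, 60}
insert 80 → {80, 69, 65, 63, 60}
insert 74 → {80, 74, 69, 65, 63, 60}
serve next job → 80; now {74, 69, 65, 63, 60}
insert 85 → {85, 74, 69, 65, 63, 60}
serve next job → 85; now {74, 69, 65, 63, 60}
insert 67 → {74, 69, 67, 65, 63, 60}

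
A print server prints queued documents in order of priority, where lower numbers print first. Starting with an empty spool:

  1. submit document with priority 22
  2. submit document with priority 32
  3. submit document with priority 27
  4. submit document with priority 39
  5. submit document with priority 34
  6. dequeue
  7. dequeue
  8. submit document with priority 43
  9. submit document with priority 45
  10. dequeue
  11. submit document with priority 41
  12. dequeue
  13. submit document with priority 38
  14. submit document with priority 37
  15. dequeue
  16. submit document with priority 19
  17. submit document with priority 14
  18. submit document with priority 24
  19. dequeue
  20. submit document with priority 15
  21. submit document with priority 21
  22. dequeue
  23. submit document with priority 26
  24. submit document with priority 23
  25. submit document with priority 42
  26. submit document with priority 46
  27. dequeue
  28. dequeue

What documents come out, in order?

insert 22 → {22}
insert 32 → {22, 32}
insert 27 → {22, 27, 32}
insert 39 → {22, 27, 32, 39}
insert 34 → {22, 27, 32, 34, 39}
dequeue → 22; now {27, 32, 34, 39}
dequeue → 27; now {32, 34, 39}
insert 43 → {32, 34, 39, 43}
insert 45 → {32, 34, 39, 43, 45}
dequeue → 32; now {34, 39, 43, 45}
insert 41 → {34, 39, 41, 43, 45}
dequeue → 34; now {39, 41, 43, 45}
insert 38 → {38, 39, 41, 43, 45}
insert 37 → {37, 38, 39, 41, 43, 45}
dequeue → 37; now {38, 39, 41, 43, 45}
insert 19 → {19, 38, 39, 41, 43, 45}
insert 14 → {14, 19, 38, 39, 41, 43, 45}
insert 24 → {14, 19, 24, 38, 39, 41, 43, 45}
dequeue → 14; now {19, 24, 38, 39, 41, 43, 45}
insert 15 → {15, 19, 24, 38, 39, 41, 43, 45}
insert 21 → {15, 19, 21, 24, 38, 39, 41, 43, 45}
dequeue → 15; now {19, 21, 24, 38, 39, 41, 43, 45}
insert 26 → {19, 21, 24, 26, 38, 39, 41, 43, 45}
insert 23 → {19, 21, 23, 24, 26, 38, 39, 41, 43, 45}
insert 42 → {19, 21, 23, 24, 26, 38, 39, 41, 42, 43, 45}
insert 46 → {19, 21, 23, 24, 26, 38, 39, 41, 42, 43, 45, 46}
dequeue → 19; now {21, 23, 24, 26, 38, 39, 41, 42, 43, 45, 46}
dequeue → 21; now {23, 24, 26, 38, 39, 41, 42, 43, 45, 46}

22 → 27 → 32 → 34 → 37 → 14 → 15 → 19 → 21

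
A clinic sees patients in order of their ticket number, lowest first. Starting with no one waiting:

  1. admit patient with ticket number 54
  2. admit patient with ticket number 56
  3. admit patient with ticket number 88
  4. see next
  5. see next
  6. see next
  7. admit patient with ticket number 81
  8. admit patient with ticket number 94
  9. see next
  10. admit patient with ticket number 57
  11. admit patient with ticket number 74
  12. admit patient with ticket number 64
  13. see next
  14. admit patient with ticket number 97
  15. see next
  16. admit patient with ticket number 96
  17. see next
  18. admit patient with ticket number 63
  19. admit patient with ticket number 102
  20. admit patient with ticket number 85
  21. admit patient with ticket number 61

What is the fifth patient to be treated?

57

insert 54 → {54}
insert 56 → {54, 56}
insert 88 → {54, 56, 88}
see next → 54; now {56, 88}
see next → 56; now {88}
see next → 88; now {}
insert 81 → {81}
insert 94 → {81, 94}
see next → 81; now {94}
insert 57 → {57, 94}
insert 74 → {57, 74, 94}
insert 64 → {57, 64, 74, 94}
see next → 57; now {64, 74, 94}
insert 97 → {64, 74, 94, 97}
see next → 64; now {74, 94, 97}
insert 96 → {74, 94, 96, 97}
see next → 74; now {94, 96, 97}
insert 63 → {63, 94, 96, 97}
insert 102 → {63, 94, 96, 97, 102}
insert 85 → {63, 85, 94, 96, 97, 102}
insert 61 → {61, 63, 85, 94, 96, 97, 102}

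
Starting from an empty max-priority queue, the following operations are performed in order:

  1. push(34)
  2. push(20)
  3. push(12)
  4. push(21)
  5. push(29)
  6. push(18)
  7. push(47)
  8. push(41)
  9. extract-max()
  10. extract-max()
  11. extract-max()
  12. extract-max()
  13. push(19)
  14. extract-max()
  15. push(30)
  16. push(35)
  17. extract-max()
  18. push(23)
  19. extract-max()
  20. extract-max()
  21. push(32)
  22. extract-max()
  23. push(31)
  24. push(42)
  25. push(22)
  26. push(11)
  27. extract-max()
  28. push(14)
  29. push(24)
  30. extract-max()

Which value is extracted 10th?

42

insert 34 → {34}
insert 20 → {34, 20}
insert 12 → {34, 20, 12}
insert 21 → {34, 21, 20, 12}
insert 29 → {34, 29, 21, 20, 12}
insert 18 → {34, 29, 21, 20, 18, 12}
insert 47 → {47, 34, 29, 21, 20, 18, 12}
insert 41 → {47, 41, 34, 29, 21, 20, 18, 12}
extract-max → 47; now {41, 34, 29, 21, 20, 18, 12}
extract-max → 41; now {34, 29, 21, 20, 18, 12}
extract-max → 34; now {29, 21, 20, 18, 12}
extract-max → 29; now {21, 20, 18, 12}
insert 19 → {21, 20, 19, 18, 12}
extract-max → 21; now {20, 19, 18, 12}
insert 30 → {30, 20, 19, 18, 12}
insert 35 → {35, 30, 20, 19, 18, 12}
extract-max → 35; now {30, 20, 19, 18, 12}
insert 23 → {30, 23, 20, 19, 18, 12}
extract-max → 30; now {23, 20, 19, 18, 12}
extract-max → 23; now {20, 19, 18, 12}
insert 32 → {32, 20, 19, 18, 12}
extract-max → 32; now {20, 19, 18, 12}
insert 31 → {31, 20, 19, 18, 12}
insert 42 → {42, 31, 20, 19, 18, 12}
insert 22 → {42, 31, 22, 20, 19, 18, 12}
insert 11 → {42, 31, 22, 20, 19, 18, 12, 11}
extract-max → 42; now {31, 22, 20, 19, 18, 12, 11}
insert 14 → {31, 22, 20, 19, 18, 14, 12, 11}
insert 24 → {31, 24, 22, 20, 19, 18, 14, 12, 11}
extract-max → 31; now {24, 22, 20, 19, 18, 14, 12, 11}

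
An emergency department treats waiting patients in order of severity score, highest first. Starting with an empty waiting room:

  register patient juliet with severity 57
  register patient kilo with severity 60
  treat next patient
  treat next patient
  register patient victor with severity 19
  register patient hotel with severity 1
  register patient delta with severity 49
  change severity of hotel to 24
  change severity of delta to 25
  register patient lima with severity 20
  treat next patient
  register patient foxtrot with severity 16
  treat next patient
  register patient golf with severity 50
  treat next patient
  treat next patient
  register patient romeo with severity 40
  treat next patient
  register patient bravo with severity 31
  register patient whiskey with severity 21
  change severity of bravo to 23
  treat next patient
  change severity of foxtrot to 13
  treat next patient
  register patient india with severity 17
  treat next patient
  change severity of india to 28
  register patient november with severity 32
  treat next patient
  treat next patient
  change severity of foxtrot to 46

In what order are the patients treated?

add juliet (severity 57) → {juliet:57}
add kilo (severity 60) → {kilo:60, juliet:57}
treat next patient → kilo; now {juliet:57}
treat next patient → juliet; now {}
add victor (severity 19) → {victor:19}
add hotel (severity 1) → {victor:19, hotel:1}
add delta (severity 49) → {delta:49, victor:19, hotel:1}
update hotel to severity 24 → {delta:49, hotel:24, victor:19}
update delta to severity 25 → {delta:25, hotel:24, victor:19}
add lima (severity 20) → {delta:25, hotel:24, lima:20, victor:19}
treat next patient → delta; now {hotel:24, lima:20, victor:19}
add foxtrot (severity 16) → {hotel:24, lima:20, victor:19, foxtrot:16}
treat next patient → hotel; now {lima:20, victor:19, foxtrot:16}
add golf (severity 50) → {golf:50, lima:20, victor:19, foxtrot:16}
treat next patient → golf; now {lima:20, victor:19, foxtrot:16}
treat next patient → lima; now {victor:19, foxtrot:16}
add romeo (severity 40) → {romeo:40, victor:19, foxtrot:16}
treat next patient → romeo; now {victor:19, foxtrot:16}
add bravo (severity 31) → {bravo:31, victor:19, foxtrot:16}
add whiskey (severity 21) → {bravo:31, whiskey:21, victor:19, foxtrot:16}
update bravo to severity 23 → {bravo:23, whiskey:21, victor:19, foxtrot:16}
treat next patient → bravo; now {whiskey:21, victor:19, foxtrot:16}
update foxtrot to severity 13 → {whiskey:21, victor:19, foxtrot:13}
treat next patient → whiskey; now {victor:19, foxtrot:13}
add india (severity 17) → {victor:19, india:17, foxtrot:13}
treat next patient → victor; now {india:17, foxtrot:13}
update india to severity 28 → {india:28, foxtrot:13}
add november (severity 32) → {november:32, india:28, foxtrot:13}
treat next patient → november; now {india:28, foxtrot:13}
treat next patient → india; now {foxtrot:13}
update foxtrot to severity 46 → {foxtrot:46}

kilo, juliet, delta, hotel, golf, lima, romeo, bravo, whiskey, victor, november, india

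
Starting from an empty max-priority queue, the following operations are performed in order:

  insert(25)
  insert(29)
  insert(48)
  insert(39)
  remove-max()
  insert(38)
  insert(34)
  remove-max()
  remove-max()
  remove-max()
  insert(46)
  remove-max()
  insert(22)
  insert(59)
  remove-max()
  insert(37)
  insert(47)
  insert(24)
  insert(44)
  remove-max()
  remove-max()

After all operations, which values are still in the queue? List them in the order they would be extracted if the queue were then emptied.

insert 25 → {25}
insert 29 → {29, 25}
insert 48 → {48, 29, 25}
insert 39 → {48, 39, 29, 25}
remove-max → 48; now {39, 29, 25}
insert 38 → {39, 38, 29, 25}
insert 34 → {39, 38, 34, 29, 25}
remove-max → 39; now {38, 34, 29, 25}
remove-max → 38; now {34, 29, 25}
remove-max → 34; now {29, 25}
insert 46 → {46, 29, 25}
remove-max → 46; now {29, 25}
insert 22 → {29, 25, 22}
insert 59 → {59, 29, 25, 22}
remove-max → 59; now {29, 25, 22}
insert 37 → {37, 29, 25, 22}
insert 47 → {47, 37, 29, 25, 22}
insert 24 → {47, 37, 29, 25, 24, 22}
insert 44 → {47, 44, 37, 29, 25, 24, 22}
remove-max → 47; now {44, 37, 29, 25, 24, 22}
remove-max → 44; now {37, 29, 25, 24, 22}

[37, 29, 25, 24, 22]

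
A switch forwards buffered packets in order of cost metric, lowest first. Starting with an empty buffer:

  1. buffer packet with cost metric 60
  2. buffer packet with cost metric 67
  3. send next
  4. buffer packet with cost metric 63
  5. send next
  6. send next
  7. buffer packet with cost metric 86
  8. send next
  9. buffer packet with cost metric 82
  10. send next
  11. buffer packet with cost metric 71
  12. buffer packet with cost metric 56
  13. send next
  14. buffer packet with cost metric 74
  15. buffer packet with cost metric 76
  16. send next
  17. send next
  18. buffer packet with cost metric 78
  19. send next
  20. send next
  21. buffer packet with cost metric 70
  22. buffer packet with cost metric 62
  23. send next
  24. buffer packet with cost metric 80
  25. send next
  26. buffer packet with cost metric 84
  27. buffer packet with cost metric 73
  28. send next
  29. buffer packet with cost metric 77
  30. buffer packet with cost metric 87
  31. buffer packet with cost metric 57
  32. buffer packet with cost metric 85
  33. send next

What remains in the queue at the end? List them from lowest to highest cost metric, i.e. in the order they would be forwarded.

77, 80, 84, 85, 87

insert 60 → {60}
insert 67 → {60, 67}
send next → 60; now {67}
insert 63 → {63, 67}
send next → 63; now {67}
send next → 67; now {}
insert 86 → {86}
send next → 86; now {}
insert 82 → {82}
send next → 82; now {}
insert 71 → {71}
insert 56 → {56, 71}
send next → 56; now {71}
insert 74 → {71, 74}
insert 76 → {71, 74, 76}
send next → 71; now {74, 76}
send next → 74; now {76}
insert 78 → {76, 78}
send next → 76; now {78}
send next → 78; now {}
insert 70 → {70}
insert 62 → {62, 70}
send next → 62; now {70}
insert 80 → {70, 80}
send next → 70; now {80}
insert 84 → {80, 84}
insert 73 → {73, 80, 84}
send next → 73; now {80, 84}
insert 77 → {77, 80, 84}
insert 87 → {77, 80, 84, 87}
insert 57 → {57, 77, 80, 84, 87}
insert 85 → {57, 77, 80, 84, 85, 87}
send next → 57; now {77, 80, 84, 85, 87}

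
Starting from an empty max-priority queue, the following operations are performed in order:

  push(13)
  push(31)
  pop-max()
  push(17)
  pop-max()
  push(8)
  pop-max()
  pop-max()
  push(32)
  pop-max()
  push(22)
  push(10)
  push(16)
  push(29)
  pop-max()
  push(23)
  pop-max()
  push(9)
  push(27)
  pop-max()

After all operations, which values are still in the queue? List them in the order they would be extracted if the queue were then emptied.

22, 16, 10, 9

insert 13 → {13}
insert 31 → {31, 13}
pop-max → 31; now {13}
insert 17 → {17, 13}
pop-max → 17; now {13}
insert 8 → {13, 8}
pop-max → 13; now {8}
pop-max → 8; now {}
insert 32 → {32}
pop-max → 32; now {}
insert 22 → {22}
insert 10 → {22, 10}
insert 16 → {22, 16, 10}
insert 29 → {29, 22, 16, 10}
pop-max → 29; now {22, 16, 10}
insert 23 → {23, 22, 16, 10}
pop-max → 23; now {22, 16, 10}
insert 9 → {22, 16, 10, 9}
insert 27 → {27, 22, 16, 10, 9}
pop-max → 27; now {22, 16, 10, 9}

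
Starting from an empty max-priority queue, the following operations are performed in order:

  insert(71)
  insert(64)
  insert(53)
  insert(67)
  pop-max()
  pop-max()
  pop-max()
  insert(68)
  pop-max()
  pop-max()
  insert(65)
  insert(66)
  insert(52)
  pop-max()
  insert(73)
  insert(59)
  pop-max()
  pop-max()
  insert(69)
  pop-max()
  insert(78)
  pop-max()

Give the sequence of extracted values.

71, 67, 64, 68, 53, 66, 73, 65, 69, 78

insert 71 → {71}
insert 64 → {71, 64}
insert 53 → {71, 64, 53}
insert 67 → {71, 67, 64, 53}
pop-max → 71; now {67, 64, 53}
pop-max → 67; now {64, 53}
pop-max → 64; now {53}
insert 68 → {68, 53}
pop-max → 68; now {53}
pop-max → 53; now {}
insert 65 → {65}
insert 66 → {66, 65}
insert 52 → {66, 65, 52}
pop-max → 66; now {65, 52}
insert 73 → {73, 65, 52}
insert 59 → {73, 65, 59, 52}
pop-max → 73; now {65, 59, 52}
pop-max → 65; now {59, 52}
insert 69 → {69, 59, 52}
pop-max → 69; now {59, 52}
insert 78 → {78, 59, 52}
pop-max → 78; now {59, 52}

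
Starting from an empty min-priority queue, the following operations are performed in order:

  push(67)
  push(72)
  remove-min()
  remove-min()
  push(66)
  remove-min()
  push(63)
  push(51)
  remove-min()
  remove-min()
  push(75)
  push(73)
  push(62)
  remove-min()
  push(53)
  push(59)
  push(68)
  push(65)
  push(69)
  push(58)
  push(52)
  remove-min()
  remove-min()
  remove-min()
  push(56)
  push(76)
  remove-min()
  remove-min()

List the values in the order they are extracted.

insert 67 → {67}
insert 72 → {67, 72}
remove-min → 67; now {72}
remove-min → 72; now {}
insert 66 → {66}
remove-min → 66; now {}
insert 63 → {63}
insert 51 → {51, 63}
remove-min → 51; now {63}
remove-min → 63; now {}
insert 75 → {75}
insert 73 → {73, 75}
insert 62 → {62, 73, 75}
remove-min → 62; now {73, 75}
insert 53 → {53, 73, 75}
insert 59 → {53, 59, 73, 75}
insert 68 → {53, 59, 68, 73, 75}
insert 65 → {53, 59, 65, 68, 73, 75}
insert 69 → {53, 59, 65, 68, 69, 73, 75}
insert 58 → {53, 58, 59, 65, 68, 69, 73, 75}
insert 52 → {52, 53, 58, 59, 65, 68, 69, 73, 75}
remove-min → 52; now {53, 58, 59, 65, 68, 69, 73, 75}
remove-min → 53; now {58, 59, 65, 68, 69, 73, 75}
remove-min → 58; now {59, 65, 68, 69, 73, 75}
insert 56 → {56, 59, 65, 68, 69, 73, 75}
insert 76 → {56, 59, 65, 68, 69, 73, 75, 76}
remove-min → 56; now {59, 65, 68, 69, 73, 75, 76}
remove-min → 59; now {65, 68, 69, 73, 75, 76}

67, 72, 66, 51, 63, 62, 52, 53, 58, 56, 59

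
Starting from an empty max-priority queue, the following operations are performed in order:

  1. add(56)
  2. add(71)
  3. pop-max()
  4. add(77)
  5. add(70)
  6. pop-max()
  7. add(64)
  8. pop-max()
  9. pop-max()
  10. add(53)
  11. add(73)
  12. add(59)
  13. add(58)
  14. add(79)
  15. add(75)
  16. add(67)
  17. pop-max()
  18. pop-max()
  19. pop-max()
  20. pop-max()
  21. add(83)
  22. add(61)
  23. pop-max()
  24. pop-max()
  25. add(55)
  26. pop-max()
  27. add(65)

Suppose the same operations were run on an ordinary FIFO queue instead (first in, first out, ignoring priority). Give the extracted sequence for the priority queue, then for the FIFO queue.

insert 56 → {56}
insert 71 → {71, 56}
pop-max → 71; now {56}
insert 77 → {77, 56}
insert 70 → {77, 70, 56}
pop-max → 77; now {70, 56}
insert 64 → {70, 64, 56}
pop-max → 70; now {64, 56}
pop-max → 64; now {56}
insert 53 → {56, 53}
insert 73 → {73, 56, 53}
insert 59 → {73, 59, 56, 53}
insert 58 → {73, 59, 58, 56, 53}
insert 79 → {79, 73, 59, 58, 56, 53}
insert 75 → {79, 75, 73, 59, 58, 56, 53}
insert 67 → {79, 75, 73, 67, 59, 58, 56, 53}
pop-max → 79; now {75, 73, 67, 59, 58, 56, 53}
pop-max → 75; now {73, 67, 59, 58, 56, 53}
pop-max → 73; now {67, 59, 58, 56, 53}
pop-max → 67; now {59, 58, 56, 53}
insert 83 → {83, 59, 58, 56, 53}
insert 61 → {83, 61, 59, 58, 56, 53}
pop-max → 83; now {61, 59, 58, 56, 53}
pop-max → 61; now {59, 58, 56, 53}
insert 55 → {59, 58, 56, 55, 53}
pop-max → 59; now {58, 56, 55, 53}
insert 65 → {65, 58, 56, 55, 53}

priority queue: 71, 77, 70, 64, 79, 75, 73, 67, 83, 61, 59; FIFO queue: [56, 71, 77, 70, 64, 53, 73, 59, 58, 79, 75]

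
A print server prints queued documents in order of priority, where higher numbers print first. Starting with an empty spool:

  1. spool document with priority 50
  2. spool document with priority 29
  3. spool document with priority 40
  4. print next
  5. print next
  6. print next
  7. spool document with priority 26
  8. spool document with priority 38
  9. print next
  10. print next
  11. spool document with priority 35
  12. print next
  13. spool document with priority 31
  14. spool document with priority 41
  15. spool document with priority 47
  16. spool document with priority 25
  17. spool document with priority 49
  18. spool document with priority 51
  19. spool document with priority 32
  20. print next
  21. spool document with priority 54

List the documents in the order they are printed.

[50, 40, 29, 38, 26, 35, 51]

insert 50 → {50}
insert 29 → {50, 29}
insert 40 → {50, 40, 29}
print next → 50; now {40, 29}
print next → 40; now {29}
print next → 29; now {}
insert 26 → {26}
insert 38 → {38, 26}
print next → 38; now {26}
print next → 26; now {}
insert 35 → {35}
print next → 35; now {}
insert 31 → {31}
insert 41 → {41, 31}
insert 47 → {47, 41, 31}
insert 25 → {47, 41, 31, 25}
insert 49 → {49, 47, 41, 31, 25}
insert 51 → {51, 49, 47, 41, 31, 25}
insert 32 → {51, 49, 47, 41, 32, 31, 25}
print next → 51; now {49, 47, 41, 32, 31, 25}
insert 54 → {54, 49, 47, 41, 32, 31, 25}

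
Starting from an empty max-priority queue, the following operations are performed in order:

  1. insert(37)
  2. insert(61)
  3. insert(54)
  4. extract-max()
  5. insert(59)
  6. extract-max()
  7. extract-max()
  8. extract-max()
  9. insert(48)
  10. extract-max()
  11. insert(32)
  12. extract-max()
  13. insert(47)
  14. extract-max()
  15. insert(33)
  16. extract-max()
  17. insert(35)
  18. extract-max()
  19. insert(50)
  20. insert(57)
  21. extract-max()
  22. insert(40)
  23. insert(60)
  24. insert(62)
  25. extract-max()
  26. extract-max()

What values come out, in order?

insert 37 → {37}
insert 61 → {61, 37}
insert 54 → {61, 54, 37}
extract-max → 61; now {54, 37}
insert 59 → {59, 54, 37}
extract-max → 59; now {54, 37}
extract-max → 54; now {37}
extract-max → 37; now {}
insert 48 → {48}
extract-max → 48; now {}
insert 32 → {32}
extract-max → 32; now {}
insert 47 → {47}
extract-max → 47; now {}
insert 33 → {33}
extract-max → 33; now {}
insert 35 → {35}
extract-max → 35; now {}
insert 50 → {50}
insert 57 → {57, 50}
extract-max → 57; now {50}
insert 40 → {50, 40}
insert 60 → {60, 50, 40}
insert 62 → {62, 60, 50, 40}
extract-max → 62; now {60, 50, 40}
extract-max → 60; now {50, 40}

61, 59, 54, 37, 48, 32, 47, 33, 35, 57, 62, 60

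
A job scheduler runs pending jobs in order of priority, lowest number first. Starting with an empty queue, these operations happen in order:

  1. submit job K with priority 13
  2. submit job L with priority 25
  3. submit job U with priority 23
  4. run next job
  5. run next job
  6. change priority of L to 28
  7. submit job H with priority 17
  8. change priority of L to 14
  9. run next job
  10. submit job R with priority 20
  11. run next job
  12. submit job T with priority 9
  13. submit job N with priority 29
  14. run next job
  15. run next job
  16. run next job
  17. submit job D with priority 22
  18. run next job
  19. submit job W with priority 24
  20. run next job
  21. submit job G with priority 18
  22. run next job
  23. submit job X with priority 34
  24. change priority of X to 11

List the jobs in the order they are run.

add K (priority 13) → {K:13}
add L (priority 25) → {K:13, L:25}
add U (priority 23) → {K:13, U:23, L:25}
run next job → K; now {U:23, L:25}
run next job → U; now {L:25}
update L to priority 28 → {L:28}
add H (priority 17) → {H:17, L:28}
update L to priority 14 → {L:14, H:17}
run next job → L; now {H:17}
add R (priority 20) → {H:17, R:20}
run next job → H; now {R:20}
add T (priority 9) → {T:9, R:20}
add N (priority 29) → {T:9, R:20, N:29}
run next job → T; now {R:20, N:29}
run next job → R; now {N:29}
run next job → N; now {}
add D (priority 22) → {D:22}
run next job → D; now {}
add W (priority 24) → {W:24}
run next job → W; now {}
add G (priority 18) → {G:18}
run next job → G; now {}
add X (priority 34) → {X:34}
update X to priority 11 → {X:11}

[K, U, L, H, T, R, N, D, W, G]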